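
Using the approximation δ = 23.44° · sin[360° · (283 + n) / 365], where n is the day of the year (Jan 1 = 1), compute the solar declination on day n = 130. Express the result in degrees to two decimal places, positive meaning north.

+17.24°

360 × (283 + 130) / 365 = 407.342°; sin(407.342°) = 0.7354.
δ = 23.44 × 0.7354 = 17.238° ≈ +17.24°.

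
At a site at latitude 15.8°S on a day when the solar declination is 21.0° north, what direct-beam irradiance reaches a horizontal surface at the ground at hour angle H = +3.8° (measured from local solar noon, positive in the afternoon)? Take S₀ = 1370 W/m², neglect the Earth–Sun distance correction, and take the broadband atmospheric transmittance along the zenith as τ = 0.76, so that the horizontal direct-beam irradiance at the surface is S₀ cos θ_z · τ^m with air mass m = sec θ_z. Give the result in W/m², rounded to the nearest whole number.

cos θ_z = sin(-15.8°) sin(21.0°) + cos(-15.8°) cos(21.0°) cos(3.80°) = -0.0976 + 0.8963 = 0.7987.
Air mass m = 1/cos θ_z = 1/0.7987 = 1.252; τ^m = 0.76^1.252 = 0.7092.
Surface direct beam = 1370 × 0.7987 × 0.7092 = 776.02 W/m².

776 W/m²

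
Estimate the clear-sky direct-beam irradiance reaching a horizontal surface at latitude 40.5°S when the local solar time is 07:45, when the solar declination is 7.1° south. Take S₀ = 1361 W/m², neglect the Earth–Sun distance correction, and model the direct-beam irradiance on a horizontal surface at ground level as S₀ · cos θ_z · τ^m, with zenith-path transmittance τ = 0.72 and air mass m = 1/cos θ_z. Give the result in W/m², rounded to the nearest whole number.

255 W/m²

Hour angle H = 15° × (7.75 − 12) = -63.75°.
cos θ_z = sin(-40.5°) sin(-7.1°) + cos(-40.5°) cos(-7.1°) cos(-63.75°) = 0.0803 + 0.3337 = 0.4140.
Air mass m = 1/cos θ_z = 1/0.4140 = 2.415; τ^m = 0.72^2.415 = 0.4523.
Surface direct beam = 1361 × 0.4140 × 0.4523 = 254.85 W/m².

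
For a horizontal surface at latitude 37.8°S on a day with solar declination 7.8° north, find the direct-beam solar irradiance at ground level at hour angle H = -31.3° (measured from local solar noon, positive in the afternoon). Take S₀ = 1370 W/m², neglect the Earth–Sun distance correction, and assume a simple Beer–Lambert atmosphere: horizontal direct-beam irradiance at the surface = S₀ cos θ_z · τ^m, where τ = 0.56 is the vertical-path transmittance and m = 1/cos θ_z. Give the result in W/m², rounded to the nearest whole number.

cos θ_z = sin(-37.8°) sin(7.8°) + cos(-37.8°) cos(7.8°) cos(-31.30°) = -0.0832 + 0.6689 = 0.5857.
Air mass m = 1/cos θ_z = 1/0.5857 = 1.707; τ^m = 0.56^1.707 = 0.3717.
Surface direct beam = 1370 × 0.5857 × 0.3717 = 298.26 W/m².

298 W/m²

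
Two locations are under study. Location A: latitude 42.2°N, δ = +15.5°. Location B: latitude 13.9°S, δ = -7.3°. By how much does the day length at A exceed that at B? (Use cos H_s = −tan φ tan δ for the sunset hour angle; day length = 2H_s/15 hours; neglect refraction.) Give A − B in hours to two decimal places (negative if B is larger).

A: H_s = arccos(−tan 42.2° · tan 15.5°) = 104.56°, so 2H_s/15 = 13.9413 h.
B: H_s = arccos(−tan -13.9° · tan -7.3°) = 91.82°, so 2H_s/15 = 12.2427 h.
A − B = 13.9413 − 12.2427 = 1.6986 h.

+1.70 h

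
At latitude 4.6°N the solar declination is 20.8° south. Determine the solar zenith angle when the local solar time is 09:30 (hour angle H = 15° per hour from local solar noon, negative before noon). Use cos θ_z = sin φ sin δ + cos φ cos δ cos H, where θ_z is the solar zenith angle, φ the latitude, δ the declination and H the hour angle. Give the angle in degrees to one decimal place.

44.7°

Hour angle H = 15° × (9.5 − 12) = -37.50°.
cos θ_z = sin φ sin δ + cos φ cos δ cos H = (0.0802)(-0.3551) + (0.9968)(0.9348)(0.7934) = 0.7108.
θ_z = arccos(0.7108) = 44.70°.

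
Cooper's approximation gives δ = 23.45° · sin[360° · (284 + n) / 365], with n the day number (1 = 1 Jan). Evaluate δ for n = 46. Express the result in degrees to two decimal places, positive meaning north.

360 × (284 + 46) / 365 = 325.479°; sin(325.479°) = -0.5667.
δ = 23.45 × -0.5667 = -13.289° ≈ -13.29°.

-13.29°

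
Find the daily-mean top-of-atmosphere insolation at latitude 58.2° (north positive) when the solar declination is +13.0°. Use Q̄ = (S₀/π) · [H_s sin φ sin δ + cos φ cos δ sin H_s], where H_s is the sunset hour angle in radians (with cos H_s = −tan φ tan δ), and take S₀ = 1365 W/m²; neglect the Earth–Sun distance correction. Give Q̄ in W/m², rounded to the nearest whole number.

369 W/m²

The sunset hour angle satisfies cos H_s = −tan φ tan δ = -0.3724, giving H_s = 111.86°. In radians, H_s = 1.9523.
H_s sin φ sin δ = 1.9523 × 0.8499 × 0.2250 = 0.3733.
cos φ cos δ sin H_s = 0.5270 × 0.9744 × 0.9281 = 0.4766.
Q̄ = (1365/π) × (0.3733 + 0.4766) = 434.49 × 0.8499 = 369.27 W/m².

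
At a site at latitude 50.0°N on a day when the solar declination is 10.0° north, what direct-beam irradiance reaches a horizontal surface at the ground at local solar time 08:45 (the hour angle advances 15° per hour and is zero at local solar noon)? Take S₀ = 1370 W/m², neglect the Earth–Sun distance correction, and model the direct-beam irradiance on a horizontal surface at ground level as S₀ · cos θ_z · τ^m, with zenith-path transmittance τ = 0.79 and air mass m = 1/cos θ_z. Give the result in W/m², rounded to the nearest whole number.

Hour angle H = 15° × (8.75 − 12) = -48.75°.
cos θ_z = sin φ sin δ + cos φ cos δ cos H = (0.7660)(0.1736) + (0.6428)(0.9848)(0.6593) = 0.5503.
Air mass m = 1/cos θ_z = 1/0.5503 = 1.817; τ^m = 0.79^1.817 = 0.6516.
Surface direct beam = 1370 × 0.5503 × 0.6516 = 491.25 W/m².

491 W/m²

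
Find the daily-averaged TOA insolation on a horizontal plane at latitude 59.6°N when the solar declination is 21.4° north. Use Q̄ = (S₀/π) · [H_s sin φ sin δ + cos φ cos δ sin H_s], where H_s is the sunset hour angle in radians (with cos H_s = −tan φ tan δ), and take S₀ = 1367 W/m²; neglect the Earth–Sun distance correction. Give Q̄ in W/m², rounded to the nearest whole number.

−tan φ tan δ = −(1.7045)(0.3919) = -0.6680; H_s = arccos(-0.6680) = 131.91°. In radians, H_s = 2.3023.
H_s sin φ sin δ = 2.3023 × 0.8625 × 0.3649 = 0.7246.
cos φ cos δ sin H_s = 0.5060 × 0.9311 × 0.7442 = 0.3506.
Q̄ = (1367/π) × (0.7246 + 0.3506) = 435.13 × 1.0752 = 467.85 W/m².

468 W/m²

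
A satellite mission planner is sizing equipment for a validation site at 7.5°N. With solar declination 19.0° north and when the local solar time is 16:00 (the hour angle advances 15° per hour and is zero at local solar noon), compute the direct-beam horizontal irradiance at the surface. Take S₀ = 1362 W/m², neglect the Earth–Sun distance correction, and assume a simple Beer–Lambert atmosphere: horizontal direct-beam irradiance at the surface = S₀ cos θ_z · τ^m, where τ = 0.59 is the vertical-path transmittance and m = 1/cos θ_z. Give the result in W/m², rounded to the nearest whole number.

Hour angle H = 15° × (16 − 12) = 60.00°.
cos θ_z = sin(7.5°) sin(19.0°) + cos(7.5°) cos(19.0°) cos(60.00°) = 0.0425 + 0.4687 = 0.5112.
Air mass m = 1/cos θ_z = 1/0.5112 = 1.956; τ^m = 0.59^1.956 = 0.3563.
Surface direct beam = 1362 × 0.5112 × 0.3563 = 248.08 W/m².

248 W/m²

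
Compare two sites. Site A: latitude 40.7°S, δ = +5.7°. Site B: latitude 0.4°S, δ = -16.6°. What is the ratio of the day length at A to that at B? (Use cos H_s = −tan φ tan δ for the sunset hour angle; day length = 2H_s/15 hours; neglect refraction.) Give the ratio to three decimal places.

0.944

A: H_s = arccos(−tan -40.7° · tan 5.7°) = 85.07°, so 2H_s/15 = 11.3427 h.
B: H_s = arccos(−tan -0.4° · tan -16.6°) = 90.12°, so 2H_s/15 = 12.0160 h.
Ratio A/B = 11.3427 / 12.0160 = 0.9440.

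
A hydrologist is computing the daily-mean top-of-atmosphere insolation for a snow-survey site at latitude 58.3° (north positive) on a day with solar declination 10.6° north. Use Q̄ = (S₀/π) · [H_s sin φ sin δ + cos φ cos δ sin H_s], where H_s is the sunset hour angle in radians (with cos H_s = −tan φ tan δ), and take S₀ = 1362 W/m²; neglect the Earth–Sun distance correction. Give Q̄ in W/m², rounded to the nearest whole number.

341 W/m²

The sunset hour angle satisfies cos H_s = −tan φ tan δ = -0.3030, giving H_s = 107.64°. In radians, H_s = 1.8787.
H_s sin φ sin δ = 1.8787 × 0.8508 × 0.1840 = 0.2941.
cos φ cos δ sin H_s = 0.5255 × 0.9829 × 0.9530 = 0.4922.
Q̄ = (1362/π) × (0.2941 + 0.4922) = 433.54 × 0.7863 = 340.89 W/m².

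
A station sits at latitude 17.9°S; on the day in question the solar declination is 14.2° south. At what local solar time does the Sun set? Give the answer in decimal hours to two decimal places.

18.31 h

The sunset hour angle satisfies cos H_s = −tan φ tan δ = -0.0817, giving H_s = 94.69°.
Sunset is at 12 + H_s/15 = 12 + 6.313 = 18.313 h local solar time.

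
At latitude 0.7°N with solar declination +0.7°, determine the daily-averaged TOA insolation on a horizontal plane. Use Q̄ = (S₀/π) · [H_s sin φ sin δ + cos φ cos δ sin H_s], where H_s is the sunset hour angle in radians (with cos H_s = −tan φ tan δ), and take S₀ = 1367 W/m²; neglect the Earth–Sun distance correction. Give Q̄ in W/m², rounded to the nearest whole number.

The sunset hour angle satisfies cos H_s = −tan φ tan δ = -0.0001, giving H_s = 90.01°. In radians, H_s = 1.5710.
H_s sin φ sin δ = 1.5710 × 0.0122 × 0.0122 = 0.0002.
cos φ cos δ sin H_s = 0.9999 × 0.9999 × 1.0000 = 0.9998.
Q̄ = (1367/π) × (0.0002 + 0.9998) = 435.13 × 1.0000 = 435.13 W/m².

435 W/m²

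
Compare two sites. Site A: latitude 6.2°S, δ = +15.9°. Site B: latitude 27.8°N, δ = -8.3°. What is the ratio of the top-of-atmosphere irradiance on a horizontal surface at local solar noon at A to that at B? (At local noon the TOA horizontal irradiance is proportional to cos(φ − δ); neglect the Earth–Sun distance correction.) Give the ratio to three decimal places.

1.147

A: cos θ_z = cos(-6.2° − (15.9°)) = 0.9265.
B: cos θ_z = cos(27.8° − (-8.3°)) = 0.8080.
Ratio A/B = 0.9265 / 0.8080 = 1.1467.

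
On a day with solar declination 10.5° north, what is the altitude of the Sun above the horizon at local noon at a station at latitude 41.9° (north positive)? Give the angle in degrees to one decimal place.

58.6°

At local solar noon the hour angle is zero, so the elevation is 90° − |φ − δ| = 90° − |41.9° − (10.5°)| = 90° − 31.4° = 58.6°.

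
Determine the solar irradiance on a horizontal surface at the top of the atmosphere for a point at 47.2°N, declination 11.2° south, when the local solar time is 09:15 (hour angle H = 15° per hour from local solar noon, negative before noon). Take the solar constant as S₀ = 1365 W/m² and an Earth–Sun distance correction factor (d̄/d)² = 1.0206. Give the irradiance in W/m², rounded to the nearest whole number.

500 W/m²

Hour angle H = 15° × (9.25 − 12) = -41.25°.
With φ = 47.2°, δ = -11.2°, H = -41.25°: sin φ sin δ = -0.1425, cos φ cos δ cos H = 0.5011, so cos θ_z = 0.3586.
Top-of-atmosphere irradiance = S₀ (d̄/d)² cos θ_z = 1365 × 1.0206 × 0.3586 = 499.57 W/m².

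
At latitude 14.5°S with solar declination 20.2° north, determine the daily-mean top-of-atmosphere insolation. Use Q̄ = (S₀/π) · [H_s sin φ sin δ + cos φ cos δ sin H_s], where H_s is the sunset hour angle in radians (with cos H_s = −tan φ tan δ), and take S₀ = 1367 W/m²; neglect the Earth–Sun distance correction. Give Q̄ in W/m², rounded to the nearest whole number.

−tan φ tan δ = −(-0.2586)(0.3679) = 0.0951; H_s = arccos(0.0951) = 84.54°. In radians, H_s = 1.4755.
H_s sin φ sin δ = 1.4755 × -0.2504 × 0.3453 = -0.1276.
cos φ cos δ sin H_s = 0.9681 × 0.9385 × 0.9955 = 0.9045.
Q̄ = (1367/π) × (-0.1276 + 0.9045) = 435.13 × 0.7769 = 338.05 W/m².

338 W/m²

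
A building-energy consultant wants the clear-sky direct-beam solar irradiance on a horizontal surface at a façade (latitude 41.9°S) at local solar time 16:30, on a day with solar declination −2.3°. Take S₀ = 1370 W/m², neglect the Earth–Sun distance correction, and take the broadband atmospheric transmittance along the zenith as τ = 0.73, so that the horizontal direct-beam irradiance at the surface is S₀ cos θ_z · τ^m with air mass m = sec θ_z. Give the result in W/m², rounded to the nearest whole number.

155 W/m²

Hour angle H = 15° × (16.5 − 12) = 67.50°.
With φ = -41.9°, δ = -2.3°, H = 67.50°: sin φ sin δ = 0.0268, cos φ cos δ cos H = 0.2846, so cos θ_z = 0.3114.
Air mass m = 1/cos θ_z = 1/0.3114 = 3.211; τ^m = 0.73^3.211 = 0.3640.
Surface direct beam = 1370 × 0.3114 × 0.3640 = 155.29 W/m².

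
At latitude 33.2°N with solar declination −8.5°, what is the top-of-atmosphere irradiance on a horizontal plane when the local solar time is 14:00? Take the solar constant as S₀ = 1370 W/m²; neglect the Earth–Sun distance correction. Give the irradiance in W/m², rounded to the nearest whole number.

Hour angle H = 15° × (14 − 12) = 30.00°.
cos θ_z = sin(33.2°) sin(-8.5°) + cos(33.2°) cos(-8.5°) cos(30.00°) = -0.0809 + 0.7167 = 0.6358.
Top-of-atmosphere irradiance = S₀ cos θ_z = 1370 × 0.6358 = 871.05 W/m².

871 W/m²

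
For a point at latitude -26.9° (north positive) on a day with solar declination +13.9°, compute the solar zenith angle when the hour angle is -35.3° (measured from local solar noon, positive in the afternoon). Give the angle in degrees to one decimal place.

53.3°

cos θ_z = sin(-26.9°) sin(13.9°) + cos(-26.9°) cos(13.9°) cos(-35.30°) = -0.1087 + 0.7065 = 0.5978.
θ_z = arccos(0.5978) = 53.29°.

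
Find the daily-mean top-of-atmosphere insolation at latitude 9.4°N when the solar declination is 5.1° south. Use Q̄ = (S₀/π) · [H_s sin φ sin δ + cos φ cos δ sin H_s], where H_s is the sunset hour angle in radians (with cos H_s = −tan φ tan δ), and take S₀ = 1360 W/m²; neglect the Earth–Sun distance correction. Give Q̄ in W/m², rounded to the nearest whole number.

416 W/m²

−tan φ tan δ = −(0.1655)(-0.0892) = 0.0148; H_s = arccos(0.0148) = 89.15°. In radians, H_s = 1.5560.
H_s sin φ sin δ = 1.5560 × 0.1633 × -0.0889 = -0.0226.
cos φ cos δ sin H_s = 0.9866 × 0.9960 × 0.9999 = 0.9826.
Q̄ = (1360/π) × (-0.0226 + 0.9826) = 432.90 × 0.9600 = 415.58 W/m².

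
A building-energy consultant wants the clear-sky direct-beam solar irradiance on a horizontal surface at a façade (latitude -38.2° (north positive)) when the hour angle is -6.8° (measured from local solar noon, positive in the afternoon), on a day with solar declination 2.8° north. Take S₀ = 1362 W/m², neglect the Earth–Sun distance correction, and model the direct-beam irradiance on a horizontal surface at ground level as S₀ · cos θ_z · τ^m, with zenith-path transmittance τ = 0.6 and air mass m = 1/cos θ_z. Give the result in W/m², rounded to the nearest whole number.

With φ = -38.2°, δ = 2.8°, H = -6.80°: sin φ sin δ = -0.0302, cos φ cos δ cos H = 0.7794, so cos θ_z = 0.7492.
Air mass m = 1/cos θ_z = 1/0.7492 = 1.335; τ^m = 0.6^1.335 = 0.5056.
Surface direct beam = 1362 × 0.7492 × 0.5056 = 515.92 W/m².

516 W/m²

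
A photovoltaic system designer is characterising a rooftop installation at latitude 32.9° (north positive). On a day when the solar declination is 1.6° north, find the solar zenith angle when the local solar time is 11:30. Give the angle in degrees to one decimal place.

32.1°

Hour angle H = 15° × (11.5 − 12) = -7.50°.
cos θ_z = sin(32.9°) sin(1.6°) + cos(32.9°) cos(1.6°) cos(-7.50°) = 0.0152 + 0.8321 = 0.8473.
θ_z = arccos(0.8473) = 32.08°.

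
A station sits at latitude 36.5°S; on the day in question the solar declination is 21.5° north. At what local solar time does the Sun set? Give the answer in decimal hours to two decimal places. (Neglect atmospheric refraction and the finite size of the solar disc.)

16.87 h

−tan φ tan δ = −(-0.7400)(0.3939) = 0.2915; H_s = arccos(0.2915) = 73.05°.
Sunset is at 12 + H_s/15 = 12 + 4.870 = 16.870 h local solar time.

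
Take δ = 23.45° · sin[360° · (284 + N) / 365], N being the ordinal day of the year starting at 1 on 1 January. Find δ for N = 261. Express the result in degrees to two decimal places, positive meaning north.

360 × (284 + 261) / 365 = 537.534°; sin(537.534°) = 0.0430.
δ = 23.45 × 0.0430 = 1.008° ≈ +1.01°.

+1.01°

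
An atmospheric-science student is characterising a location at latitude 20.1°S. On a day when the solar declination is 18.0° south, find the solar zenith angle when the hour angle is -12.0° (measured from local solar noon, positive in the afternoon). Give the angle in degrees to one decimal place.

11.5°

cos θ_z = sin(-20.1°) sin(-18.0°) + cos(-20.1°) cos(-18.0°) cos(-12.00°) = 0.1062 + 0.8736 = 0.9798.
θ_z = arccos(0.9798) = 11.54°.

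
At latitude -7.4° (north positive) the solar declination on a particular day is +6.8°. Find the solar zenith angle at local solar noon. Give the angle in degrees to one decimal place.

14.2°

At local solar noon the hour angle is zero, so the zenith angle is |φ − δ| = |-7.4° − (6.8°)| = 14.2°.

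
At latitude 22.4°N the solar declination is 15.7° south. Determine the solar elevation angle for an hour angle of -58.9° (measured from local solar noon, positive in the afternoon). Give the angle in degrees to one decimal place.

cos θ_z = sin(22.4°) sin(-15.7°) + cos(22.4°) cos(-15.7°) cos(-58.90°) = -0.1031 + 0.4597 = 0.3566.
θ_z = arccos(0.3566) = 69.11°, so the elevation is 90° − 69.11° = 20.89°.

20.9°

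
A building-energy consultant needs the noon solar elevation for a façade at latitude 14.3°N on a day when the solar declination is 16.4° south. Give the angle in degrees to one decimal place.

At local solar noon the hour angle is zero, so the elevation is 90° − |φ − δ| = 90° − |14.3° − (-16.4°)| = 90° − 30.7° = 59.3°.

59.3°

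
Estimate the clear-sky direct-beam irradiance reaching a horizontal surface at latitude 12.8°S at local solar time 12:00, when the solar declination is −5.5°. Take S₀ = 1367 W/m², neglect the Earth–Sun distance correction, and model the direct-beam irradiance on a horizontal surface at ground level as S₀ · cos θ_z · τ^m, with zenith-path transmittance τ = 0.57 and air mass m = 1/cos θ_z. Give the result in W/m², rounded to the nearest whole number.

Hour angle H = 15° × (12 − 12) = 0.00°.
With φ = -12.8°, δ = -5.5°, H = 0.00°: sin φ sin δ = 0.0212, cos φ cos δ cos H = 0.9707, so cos θ_z = 0.9919.
Air mass m = 1/cos θ_z = 1/0.9919 = 1.008; τ^m = 0.57^1.008 = 0.5674.
Surface direct beam = 1367 × 0.9919 × 0.5674 = 769.35 W/m².

769 W/m²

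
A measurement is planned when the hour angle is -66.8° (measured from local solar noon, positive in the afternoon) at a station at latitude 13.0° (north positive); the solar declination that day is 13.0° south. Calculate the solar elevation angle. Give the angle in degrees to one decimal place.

cos θ_z = sin(13.0°) sin(-13.0°) + cos(13.0°) cos(-13.0°) cos(-66.80°) = -0.0506 + 0.3740 = 0.3234.
θ_z = arccos(0.3234) = 71.13°, so the elevation is 90° − 71.13° = 18.87°.

18.9°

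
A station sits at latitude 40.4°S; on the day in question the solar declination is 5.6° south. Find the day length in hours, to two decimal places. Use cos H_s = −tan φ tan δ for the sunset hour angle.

−tan φ tan δ = −(-0.8511)(-0.0981) = -0.0835; H_s = arccos(-0.0835) = 94.79°.
Day length = 2 H_s / 15° h⁻¹ = 189.58° / 15 = 12.639 h.

12.64 hours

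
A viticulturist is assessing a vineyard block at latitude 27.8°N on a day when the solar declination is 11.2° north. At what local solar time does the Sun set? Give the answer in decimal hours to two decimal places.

18.40 h

−tan φ tan δ = −(0.5272)(0.1980) = -0.1044; H_s = arccos(-0.1044) = 95.99°.
Sunset is at 12 + H_s/15 = 12 + 6.399 = 18.399 h local solar time.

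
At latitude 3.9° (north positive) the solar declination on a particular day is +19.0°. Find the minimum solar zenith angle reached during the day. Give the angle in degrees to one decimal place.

15.1°

At local solar noon the hour angle is zero, so the zenith angle is |φ − δ| = |3.9° − (19.0°)| = 15.1°.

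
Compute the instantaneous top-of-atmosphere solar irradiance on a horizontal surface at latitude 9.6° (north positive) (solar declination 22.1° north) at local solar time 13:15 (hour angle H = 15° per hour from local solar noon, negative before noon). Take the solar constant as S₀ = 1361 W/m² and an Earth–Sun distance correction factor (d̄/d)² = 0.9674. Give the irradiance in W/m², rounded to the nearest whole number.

Hour angle H = 15° × (13.25 − 12) = 18.75°.
cos θ_z = sin φ sin δ + cos φ cos δ cos H = (0.1668)(0.3762) + (0.9860)(0.9265)(0.9469) = 0.9278.
Top-of-atmosphere irradiance = S₀ (d̄/d)² cos θ_z = 1361 × 0.9674 × 0.9278 = 1221.57 W/m².

1222 W/m²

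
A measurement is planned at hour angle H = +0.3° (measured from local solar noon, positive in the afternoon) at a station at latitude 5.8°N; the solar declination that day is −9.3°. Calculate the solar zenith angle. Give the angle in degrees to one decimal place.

cos θ_z = sin φ sin δ + cos φ cos δ cos H = (0.1011)(-0.1616) + (0.9949)(0.9869)(1.0000) = 0.9655.
θ_z = arccos(0.9655) = 15.09°.

15.1°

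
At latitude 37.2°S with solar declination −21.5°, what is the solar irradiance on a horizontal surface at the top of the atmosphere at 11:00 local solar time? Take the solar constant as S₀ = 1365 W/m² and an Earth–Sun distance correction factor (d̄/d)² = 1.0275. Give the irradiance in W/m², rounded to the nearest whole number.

Hour angle H = 15° × (11 − 12) = -15.00°.
cos θ_z = sin(-37.2°) sin(-21.5°) + cos(-37.2°) cos(-21.5°) cos(-15.00°) = 0.2216 + 0.7159 = 0.9375.
Top-of-atmosphere irradiance = S₀ (d̄/d)² cos θ_z = 1365 × 1.0275 × 0.9375 = 1314.88 W/m².

1315 W/m²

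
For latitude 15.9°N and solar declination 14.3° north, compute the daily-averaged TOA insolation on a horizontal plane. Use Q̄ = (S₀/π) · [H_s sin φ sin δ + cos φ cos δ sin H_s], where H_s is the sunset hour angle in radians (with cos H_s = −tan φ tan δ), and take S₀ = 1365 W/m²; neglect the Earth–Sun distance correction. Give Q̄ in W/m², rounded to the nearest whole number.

452 W/m²

cos H_s = −tan(15.9°) · tan(14.3°) = -0.0726, so H_s = arccos(-0.0726) = 94.16°. In radians, H_s = 1.6434.
H_s sin φ sin δ = 1.6434 × 0.2740 × 0.2470 = 0.1112.
cos φ cos δ sin H_s = 0.9617 × 0.9690 × 0.9974 = 0.9295.
Q̄ = (1365/π) × (0.1112 + 0.9295) = 434.49 × 1.0407 = 452.17 W/m².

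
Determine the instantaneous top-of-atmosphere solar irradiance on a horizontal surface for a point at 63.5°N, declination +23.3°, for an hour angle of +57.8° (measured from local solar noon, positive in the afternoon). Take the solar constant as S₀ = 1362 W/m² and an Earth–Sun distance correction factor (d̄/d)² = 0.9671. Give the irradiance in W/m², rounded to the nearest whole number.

With φ = 63.5°, δ = 23.3°, H = 57.80°: sin φ sin δ = 0.3540, cos φ cos δ cos H = 0.2184, so cos θ_z = 0.5724.
Top-of-atmosphere irradiance = S₀ (d̄/d)² cos θ_z = 1362 × 0.9671 × 0.5724 = 753.96 W/m².

754 W/m²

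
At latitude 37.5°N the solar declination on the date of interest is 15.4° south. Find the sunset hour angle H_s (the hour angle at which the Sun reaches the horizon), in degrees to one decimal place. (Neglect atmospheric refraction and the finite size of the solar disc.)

−tan φ tan δ = −(0.7673)(-0.2754) = 0.2113; H_s = arccos(0.2113) = 77.80°.

77.8°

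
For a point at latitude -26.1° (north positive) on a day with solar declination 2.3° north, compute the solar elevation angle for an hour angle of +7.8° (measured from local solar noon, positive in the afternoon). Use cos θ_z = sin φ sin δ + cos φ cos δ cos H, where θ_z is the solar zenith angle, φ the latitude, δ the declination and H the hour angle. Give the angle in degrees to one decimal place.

60.6°

cos θ_z = sin(-26.1°) sin(2.3°) + cos(-26.1°) cos(2.3°) cos(7.80°) = -0.0177 + 0.8890 = 0.8713.
θ_z = arccos(0.8713) = 29.39°, so the elevation is 90° − 29.39° = 60.61°.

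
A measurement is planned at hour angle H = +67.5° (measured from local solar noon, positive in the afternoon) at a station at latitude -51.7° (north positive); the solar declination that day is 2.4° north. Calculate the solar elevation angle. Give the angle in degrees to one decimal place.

11.8°

cos θ_z = sin φ sin δ + cos φ cos δ cos H = (-0.7848)(0.0419) + (0.6198)(0.9991)(0.3827) = 0.2041.
θ_z = arccos(0.2041) = 78.22°, so the elevation is 90° − 78.22° = 11.78°.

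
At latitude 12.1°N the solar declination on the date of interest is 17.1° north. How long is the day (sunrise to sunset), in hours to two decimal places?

cos H_s = −tan(12.1°) · tan(17.1°) = -0.0660, so H_s = arccos(-0.0660) = 93.78°.
Day length = 2 H_s / 15° h⁻¹ = 187.56° / 15 = 12.504 h.

12.50 hours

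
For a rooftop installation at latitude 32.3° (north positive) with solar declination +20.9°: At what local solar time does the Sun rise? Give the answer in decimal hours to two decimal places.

5.07 h

The sunset hour angle satisfies cos H_s = −tan φ tan δ = -0.2414, giving H_s = 103.97°.
Sunrise is at 12 − H_s/15 = 12 − 6.931 = 5.069 h local solar time.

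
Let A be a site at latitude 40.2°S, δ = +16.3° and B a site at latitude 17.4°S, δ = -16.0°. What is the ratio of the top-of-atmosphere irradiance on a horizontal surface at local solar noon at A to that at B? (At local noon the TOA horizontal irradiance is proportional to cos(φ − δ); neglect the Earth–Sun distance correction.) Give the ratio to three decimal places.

A: cos θ_z = cos(-40.2° − (16.3°)) = 0.5519.
B: cos θ_z = cos(-17.4° − (-16.0°)) = 0.9997.
Ratio A/B = 0.5519 / 0.9997 = 0.5521.

0.552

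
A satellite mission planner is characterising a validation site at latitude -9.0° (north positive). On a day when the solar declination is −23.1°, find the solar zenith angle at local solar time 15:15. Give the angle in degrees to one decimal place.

Hour angle H = 15° × (15.25 − 12) = 48.75°.
With φ = -9.0°, δ = -23.1°, H = 48.75°: sin φ sin δ = 0.0614, cos φ cos δ cos H = 0.5990, so cos θ_z = 0.6604.
θ_z = arccos(0.6604) = 48.67°.

48.7°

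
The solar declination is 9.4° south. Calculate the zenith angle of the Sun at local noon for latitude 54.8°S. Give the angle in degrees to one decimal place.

45.4°

At local solar noon the hour angle is zero, so the zenith angle is |φ − δ| = |-54.8° − (-9.4°)| = 45.4°.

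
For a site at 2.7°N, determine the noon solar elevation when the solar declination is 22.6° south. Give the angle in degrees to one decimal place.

64.7°

At local solar noon the hour angle is zero, so the elevation is 90° − |φ − δ| = 90° − |2.7° − (-22.6°)| = 90° − 25.3° = 64.7°.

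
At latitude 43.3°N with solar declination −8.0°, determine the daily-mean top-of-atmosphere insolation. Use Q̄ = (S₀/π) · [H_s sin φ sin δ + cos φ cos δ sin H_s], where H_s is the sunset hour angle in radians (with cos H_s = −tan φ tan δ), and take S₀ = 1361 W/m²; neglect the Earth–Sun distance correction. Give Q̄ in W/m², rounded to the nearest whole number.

250 W/m²

−tan φ tan δ = −(0.9424)(-0.1405) = 0.1324; H_s = arccos(0.1324) = 82.39°. In radians, H_s = 1.4380.
H_s sin φ sin δ = 1.4380 × 0.6858 × -0.1392 = -0.1373.
cos φ cos δ sin H_s = 0.7278 × 0.9903 × 0.9912 = 0.7144.
Q̄ = (1361/π) × (-0.1373 + 0.7144) = 433.22 × 0.5771 = 250.01 W/m².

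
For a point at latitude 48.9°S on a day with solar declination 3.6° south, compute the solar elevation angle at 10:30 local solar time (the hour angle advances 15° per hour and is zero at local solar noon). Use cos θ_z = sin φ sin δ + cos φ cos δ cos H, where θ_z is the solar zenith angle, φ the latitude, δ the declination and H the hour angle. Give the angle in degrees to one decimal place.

Hour angle H = 15° × (10.5 − 12) = -22.50°.
cos θ_z = sin φ sin δ + cos φ cos δ cos H = (-0.7536)(-0.0628) + (0.6574)(0.9980)(0.9239) = 0.6535.
θ_z = arccos(0.6535) = 49.19°, so the elevation is 90° − 49.19° = 40.81°.

40.8°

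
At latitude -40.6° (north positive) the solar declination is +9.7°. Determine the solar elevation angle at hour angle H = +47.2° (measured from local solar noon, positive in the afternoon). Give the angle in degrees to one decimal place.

23.5°

cos θ_z = sin φ sin δ + cos φ cos δ cos H = (-0.6508)(0.1685) + (0.7593)(0.9857)(0.6794) = 0.3988.
θ_z = arccos(0.3988) = 66.50°, so the elevation is 90° − 66.50° = 23.50°.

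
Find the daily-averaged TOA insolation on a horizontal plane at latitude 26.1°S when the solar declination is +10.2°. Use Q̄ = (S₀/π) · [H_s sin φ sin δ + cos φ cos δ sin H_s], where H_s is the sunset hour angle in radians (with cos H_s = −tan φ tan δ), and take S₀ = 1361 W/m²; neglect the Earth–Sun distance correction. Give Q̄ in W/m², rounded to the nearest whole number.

cos H_s = −tan(-26.1°) · tan(10.2°) = 0.0881, so H_s = arccos(0.0881) = 84.95°. In radians, H_s = 1.4827.
H_s sin φ sin δ = 1.4827 × -0.4399 × 0.1771 = -0.1155.
cos φ cos δ sin H_s = 0.8980 × 0.9842 × 0.9961 = 0.8804.
Q̄ = (1361/π) × (-0.1155 + 0.8804) = 433.22 × 0.7649 = 331.37 W/m².

331 W/m²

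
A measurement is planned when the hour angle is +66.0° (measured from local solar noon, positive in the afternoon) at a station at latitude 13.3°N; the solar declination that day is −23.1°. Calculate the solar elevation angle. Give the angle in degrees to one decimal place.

15.9°

With φ = 13.3°, δ = -23.1°, H = 66.00°: sin φ sin δ = -0.0903, cos φ cos δ cos H = 0.3641, so cos θ_z = 0.2738.
θ_z = arccos(0.2738) = 74.11°, so the elevation is 90° − 74.11° = 15.89°.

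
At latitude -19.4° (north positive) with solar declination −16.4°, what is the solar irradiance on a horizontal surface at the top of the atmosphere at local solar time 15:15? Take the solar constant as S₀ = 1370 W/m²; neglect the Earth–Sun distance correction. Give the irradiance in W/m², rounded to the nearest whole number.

946 W/m²

Hour angle H = 15° × (15.25 − 12) = 48.75°.
cos θ_z = sin φ sin δ + cos φ cos δ cos H = (-0.3322)(-0.2823) + (0.9432)(0.9593)(0.6593) = 0.6903.
Top-of-atmosphere irradiance = S₀ cos θ_z = 1370 × 0.6903 = 945.71 W/m².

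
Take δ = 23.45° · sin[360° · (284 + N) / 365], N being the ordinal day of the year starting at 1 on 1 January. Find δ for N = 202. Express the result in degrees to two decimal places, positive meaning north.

+20.44°

360 × (284 + 202) / 365 = 479.342°; sin(479.342°) = 0.8717.
δ = 23.45 × 0.8717 = 20.441° ≈ +20.44°.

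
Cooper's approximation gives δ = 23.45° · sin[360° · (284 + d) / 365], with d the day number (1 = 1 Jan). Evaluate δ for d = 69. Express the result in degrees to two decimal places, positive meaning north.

-4.81°

360 × (284 + 69) / 365 = 348.164°; sin(348.164°) = -0.2051.
δ = 23.45 × -0.2051 = -4.810° ≈ -4.81°.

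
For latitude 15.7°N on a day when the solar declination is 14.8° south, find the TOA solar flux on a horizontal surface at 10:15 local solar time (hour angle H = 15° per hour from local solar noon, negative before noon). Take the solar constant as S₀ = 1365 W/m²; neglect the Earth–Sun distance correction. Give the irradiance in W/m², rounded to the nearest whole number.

1045 W/m²

Hour angle H = 15° × (10.25 − 12) = -26.25°.
cos θ_z = sin φ sin δ + cos φ cos δ cos H = (0.2706)(-0.2554) + (0.9627)(0.9668)(0.8969) = 0.7657.
Top-of-atmosphere irradiance = S₀ cos θ_z = 1365 × 0.7657 = 1045.18 W/m².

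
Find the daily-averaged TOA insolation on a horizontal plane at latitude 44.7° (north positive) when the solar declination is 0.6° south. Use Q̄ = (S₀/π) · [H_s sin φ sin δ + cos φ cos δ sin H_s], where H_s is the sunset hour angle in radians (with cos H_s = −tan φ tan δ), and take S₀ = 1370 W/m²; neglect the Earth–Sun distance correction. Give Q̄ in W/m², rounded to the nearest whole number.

cos H_s = −tan(44.7°) · tan(-0.6°) = 0.0104, so H_s = arccos(0.0104) = 89.40°. In radians, H_s = 1.5603.
H_s sin φ sin δ = 1.5603 × 0.7034 × -0.0105 = -0.0115.
cos φ cos δ sin H_s = 0.7108 × 0.9999 × 0.9999 = 0.7107.
Q̄ = (1370/π) × (-0.0115 + 0.7107) = 436.08 × 0.6992 = 304.91 W/m².

305 W/m²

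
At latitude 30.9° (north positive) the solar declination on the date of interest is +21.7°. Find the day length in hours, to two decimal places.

−tan φ tan δ = −(0.5985)(0.3979) = -0.2381; H_s = arccos(-0.2381) = 103.77°.
Day length = 2 H_s / 15° h⁻¹ = 207.54° / 15 = 13.836 h.

13.84 hours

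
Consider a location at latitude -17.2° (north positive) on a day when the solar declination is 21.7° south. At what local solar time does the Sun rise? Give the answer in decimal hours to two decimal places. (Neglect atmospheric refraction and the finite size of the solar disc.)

5.53 h

cos H_s = −tan(-17.2°) · tan(-21.7°) = -0.1232, so H_s = arccos(-0.1232) = 97.08°.
Sunrise is at 12 − H_s/15 = 12 − 6.472 = 5.528 h local solar time.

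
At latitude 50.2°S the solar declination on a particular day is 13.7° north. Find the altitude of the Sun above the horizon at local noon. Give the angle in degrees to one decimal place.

26.1°

At local solar noon the hour angle is zero, so the elevation is 90° − |φ − δ| = 90° − |-50.2° − (13.7°)| = 90° − 63.9° = 26.1°.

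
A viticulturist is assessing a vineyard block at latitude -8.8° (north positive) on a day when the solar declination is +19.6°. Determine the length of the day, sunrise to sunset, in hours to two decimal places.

11.58 hours

cos H_s = −tan(-8.8°) · tan(19.6°) = 0.0551, so H_s = arccos(0.0551) = 86.84°.
Day length = 2 H_s / 15° h⁻¹ = 173.68° / 15 = 11.579 h.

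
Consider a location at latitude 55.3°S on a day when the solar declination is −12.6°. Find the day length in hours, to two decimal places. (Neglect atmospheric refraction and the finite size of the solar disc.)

−tan φ tan δ = −(-1.4442)(-0.2235) = -0.3228; H_s = arccos(-0.3228) = 108.83°.
Day length = 2 H_s / 15° h⁻¹ = 217.66° / 15 = 14.511 h.

14.51 hours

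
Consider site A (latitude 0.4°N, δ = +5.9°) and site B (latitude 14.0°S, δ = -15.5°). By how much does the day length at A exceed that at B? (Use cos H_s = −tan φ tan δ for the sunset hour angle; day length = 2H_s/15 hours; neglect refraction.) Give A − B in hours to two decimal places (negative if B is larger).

A: H_s = arccos(−tan 0.4° · tan 5.9°) = 90.04°, so 2H_s/15 = 12.0053 h.
B: H_s = arccos(−tan -14.0° · tan -15.5°) = 93.96°, so 2H_s/15 = 12.5280 h.
A − B = 12.0053 − 12.5280 = -0.5227 h.

-0.52 h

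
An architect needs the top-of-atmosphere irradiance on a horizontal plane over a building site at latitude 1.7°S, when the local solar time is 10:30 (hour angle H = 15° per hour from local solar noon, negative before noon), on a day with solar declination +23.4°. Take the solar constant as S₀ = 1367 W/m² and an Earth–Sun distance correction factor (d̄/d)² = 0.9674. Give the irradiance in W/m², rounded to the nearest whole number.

1105 W/m²

Hour angle H = 15° × (10.5 − 12) = -22.50°.
With φ = -1.7°, δ = 23.4°, H = -22.50°: sin φ sin δ = -0.0118, cos φ cos δ cos H = 0.8475, so cos θ_z = 0.8357.
Top-of-atmosphere irradiance = S₀ (d̄/d)² cos θ_z = 1367 × 0.9674 × 0.8357 = 1105.16 W/m².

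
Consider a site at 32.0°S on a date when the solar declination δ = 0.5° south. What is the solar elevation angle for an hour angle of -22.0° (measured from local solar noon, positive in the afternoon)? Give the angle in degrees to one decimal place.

cos θ_z = sin(-32.0°) sin(-0.5°) + cos(-32.0°) cos(-0.5°) cos(-22.00°) = 0.0046 + 0.7863 = 0.7909.
θ_z = arccos(0.7909) = 37.73°, so the elevation is 90° − 37.73° = 52.27°.

52.3°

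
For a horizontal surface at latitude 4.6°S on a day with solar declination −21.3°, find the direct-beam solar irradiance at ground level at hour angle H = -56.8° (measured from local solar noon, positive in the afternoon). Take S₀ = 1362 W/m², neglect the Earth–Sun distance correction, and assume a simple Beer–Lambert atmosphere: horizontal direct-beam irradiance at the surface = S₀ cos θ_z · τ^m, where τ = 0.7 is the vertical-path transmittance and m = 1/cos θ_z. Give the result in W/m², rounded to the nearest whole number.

377 W/m²

cos θ_z = sin(-4.6°) sin(-21.3°) + cos(-4.6°) cos(-21.3°) cos(-56.80°) = 0.0291 + 0.5085 = 0.5376.
Air mass m = 1/cos θ_z = 1/0.5376 = 1.860; τ^m = 0.7^1.860 = 0.5151.
Surface direct beam = 1362 × 0.5376 × 0.5151 = 377.16 W/m².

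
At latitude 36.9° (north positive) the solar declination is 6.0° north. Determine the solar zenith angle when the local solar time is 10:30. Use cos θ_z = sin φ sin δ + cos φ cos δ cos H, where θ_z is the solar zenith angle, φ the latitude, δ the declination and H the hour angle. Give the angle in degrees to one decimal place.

37.1°

Hour angle H = 15° × (10.5 − 12) = -22.50°.
cos θ_z = sin φ sin δ + cos φ cos δ cos H = (0.6004)(0.1045) + (0.7997)(0.9945)(0.9239) = 0.7975.
θ_z = arccos(0.7975) = 37.11°.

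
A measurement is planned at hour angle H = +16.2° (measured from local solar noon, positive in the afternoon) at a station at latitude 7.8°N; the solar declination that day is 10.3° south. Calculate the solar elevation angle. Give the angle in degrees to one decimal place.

65.8°

With φ = 7.8°, δ = -10.3°, H = 16.20°: sin φ sin δ = -0.0243, cos φ cos δ cos H = 0.9361, so cos θ_z = 0.9118.
θ_z = arccos(0.9118) = 24.24°, so the elevation is 90° − 24.24° = 65.76°.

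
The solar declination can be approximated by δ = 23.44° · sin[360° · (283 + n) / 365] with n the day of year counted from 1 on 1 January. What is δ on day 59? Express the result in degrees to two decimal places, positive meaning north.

-9.04°

360 × (283 + 59) / 365 = 337.315°; sin(337.315°) = -0.3857.
δ = 23.44 × -0.3857 = -9.041° ≈ -9.04°.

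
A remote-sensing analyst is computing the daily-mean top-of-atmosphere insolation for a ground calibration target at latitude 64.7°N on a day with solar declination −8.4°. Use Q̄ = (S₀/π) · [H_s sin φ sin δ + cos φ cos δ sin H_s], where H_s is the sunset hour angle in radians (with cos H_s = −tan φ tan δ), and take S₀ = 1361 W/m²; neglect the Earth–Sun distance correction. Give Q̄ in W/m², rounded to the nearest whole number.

cos H_s = −tan(64.7°) · tan(-8.4°) = 0.3124, so H_s = arccos(0.3124) = 71.80°. In radians, H_s = 1.2531.
H_s sin φ sin δ = 1.2531 × 0.9041 × -0.1461 = -0.1655.
cos φ cos δ sin H_s = 0.4274 × 0.9893 × 0.9500 = 0.4017.
Q̄ = (1361/π) × (-0.1655 + 0.4017) = 433.22 × 0.2362 = 102.33 W/m².

102 W/m²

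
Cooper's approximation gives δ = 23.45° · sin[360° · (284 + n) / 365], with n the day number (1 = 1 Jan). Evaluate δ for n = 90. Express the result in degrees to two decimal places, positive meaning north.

+3.62°

360 × (284 + 90) / 365 = 368.877°; sin(368.877°) = 0.1543.
δ = 23.45 × 0.1543 = 3.618° ≈ +3.62°.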